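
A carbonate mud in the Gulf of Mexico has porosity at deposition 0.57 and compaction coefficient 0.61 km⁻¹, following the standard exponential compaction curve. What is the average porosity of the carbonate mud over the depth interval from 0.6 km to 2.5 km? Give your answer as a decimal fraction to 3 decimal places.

0.234

⟨n⟩ = (1/(Z₂−Z₁)) ∫ n₀ e^(−cZ) dZ = n₀·(e^(−c·Z₁) − e^(−c·Z₂)) / (c·(Z₂−Z₁))
e^(−0.61×0.6) = 0.6935; e^(−0.61×2.5) = 0.2176
⟨n⟩ = 0.57 × (0.6935 − 0.2176) / (0.61 × 1.9) = 0.57 × 0.4106 = 0.2340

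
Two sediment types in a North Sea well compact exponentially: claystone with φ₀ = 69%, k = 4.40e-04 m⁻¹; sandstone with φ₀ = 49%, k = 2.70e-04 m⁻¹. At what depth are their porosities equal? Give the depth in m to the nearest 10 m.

2010 m

Working in km (1 km = 1000 m; k in km⁻¹ = k in m⁻¹ × 1000):
Set φ₀ₐ e^(−kₐd) = φ₀ᵦ e^(−kᵦd) ⇒ ln(φ₀ₐ/φ₀ᵦ) = (kₐ − kᵦ)·d
d = ln(0.69/0.49) / (0.44 − 0.27) = 0.3423 / 0.17 = 2.013 km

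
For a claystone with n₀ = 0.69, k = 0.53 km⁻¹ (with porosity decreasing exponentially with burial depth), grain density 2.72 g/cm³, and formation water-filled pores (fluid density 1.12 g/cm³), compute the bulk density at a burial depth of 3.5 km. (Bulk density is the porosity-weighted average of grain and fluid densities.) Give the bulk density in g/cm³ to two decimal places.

Porosity at depth: n = 0.69·exp(−0.53×3.5) = 0.69×0.1565 = 0.1080
Bulk density: ρ_b = (1−n)ρ_g + n·ρ_f = 0.8920×2.72 + 0.1080×1.12
       = 2.426 + 0.121 = 2.547 g/cm³

2.55 g/cm³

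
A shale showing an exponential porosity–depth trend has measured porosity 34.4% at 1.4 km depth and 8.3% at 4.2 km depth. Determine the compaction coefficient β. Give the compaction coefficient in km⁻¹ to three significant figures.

Athy: phi(z) = phi₀ e^(−βz) ⇒ phi₁/phi₂ = e^{β(z₂−z₁)} ⇒ β = ln(phi₁/phi₂)/(z₂−z₁)
β = ln(0.344/0.083) / (4.2 − 1.4) = ln(4.145) / 2.8 = 1.4218 / 2.8 = 0.5078 km⁻¹

0.508 km⁻¹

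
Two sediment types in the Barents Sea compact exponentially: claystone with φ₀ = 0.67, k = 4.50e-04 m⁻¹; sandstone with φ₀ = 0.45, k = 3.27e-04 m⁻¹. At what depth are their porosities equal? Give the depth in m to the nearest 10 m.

Working in km (1 km = 1000 m; k in km⁻¹ = k in m⁻¹ × 1000):
Set φ₀ₐ e^(−kₐz) = φ₀ᵦ e^(−kᵦz) ⇒ ln(φ₀ₐ/φ₀ᵦ) = (kₐ − kᵦ)·z
z = ln(0.67/0.45) / (0.45 − 0.327) = 0.3980 / 0.123 = 3.236 km

3240 m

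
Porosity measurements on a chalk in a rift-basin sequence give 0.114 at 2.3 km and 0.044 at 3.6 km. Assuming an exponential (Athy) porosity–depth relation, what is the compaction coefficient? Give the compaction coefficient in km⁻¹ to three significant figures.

0.732 km⁻¹

Athy: n(d) = n₀ e^(−βd) ⇒ n₁/n₂ = e^{β(d₂−d₁)} ⇒ β = ln(n₁/n₂)/(d₂−d₁)
β = ln(0.114/0.044) / (3.6 − 2.3) = ln(2.591) / 1.3 = 0.9520 / 1.3 = 0.7323 km⁻¹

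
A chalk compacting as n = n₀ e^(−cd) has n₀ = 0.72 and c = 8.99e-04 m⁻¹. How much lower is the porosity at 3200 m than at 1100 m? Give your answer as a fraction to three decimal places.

Working in km (1 km = 1000 m; c in km⁻¹ = c in m⁻¹ × 1000):
n(1.1) = 0.72·e^(−0.899×1.1) = 0.2678
n(3.2) = 0.72·e^(−0.899×3.2) = 0.0405
Δn = 0.2678 − 0.0405 = 0.2273

0.227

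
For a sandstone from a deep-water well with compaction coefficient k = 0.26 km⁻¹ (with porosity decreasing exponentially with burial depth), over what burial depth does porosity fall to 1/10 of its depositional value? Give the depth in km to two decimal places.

8.86 km

phi/phi₀ = 1/10 ⇒ exp(−k·z) = 1/10 ⇒ z = ln(10) / k
z = 2.3026 / 0.26 = 8.856 km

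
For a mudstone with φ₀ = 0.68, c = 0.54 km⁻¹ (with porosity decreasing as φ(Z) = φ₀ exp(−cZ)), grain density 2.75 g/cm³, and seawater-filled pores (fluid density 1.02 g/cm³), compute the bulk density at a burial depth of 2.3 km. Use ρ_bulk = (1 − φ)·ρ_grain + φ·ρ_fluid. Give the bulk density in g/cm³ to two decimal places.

2.41 g/cm³

Porosity at depth: φ = 0.68·exp(−0.54×2.3) = 0.68×0.2888 = 0.1964
Bulk density: ρ_b = (1−φ)ρ_g + φ·ρ_f = 0.8036×2.75 + 0.1964×1.02
       = 2.210 + 0.200 = 2.410 g/cm³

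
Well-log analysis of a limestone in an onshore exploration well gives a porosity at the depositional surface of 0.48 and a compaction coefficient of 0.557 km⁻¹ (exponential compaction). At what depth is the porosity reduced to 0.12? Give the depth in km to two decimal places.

Invert Athy's law: Z = ln(n₀/n) / β
Z = ln(0.48/0.12) / 0.557 = ln(4) / 0.557 = 1.3863 / 0.557 = 2.489 km

2.49 km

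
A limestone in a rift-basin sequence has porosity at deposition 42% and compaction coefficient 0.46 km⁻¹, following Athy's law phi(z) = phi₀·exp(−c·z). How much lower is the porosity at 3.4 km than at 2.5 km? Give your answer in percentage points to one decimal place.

4.5 percentage points

phi(2.5) = 0.42·e^(−0.46×2.5) = 0.1330
phi(3.4) = 0.42·e^(−0.46×3.4) = 0.0879
Δphi = 0.1330 − 0.0879 = 0.0451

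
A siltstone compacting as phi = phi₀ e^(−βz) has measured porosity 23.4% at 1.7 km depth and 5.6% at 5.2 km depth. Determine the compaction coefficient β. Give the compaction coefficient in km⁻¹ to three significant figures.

Athy: phi(z) = phi₀ e^(−βz) ⇒ phi₁/phi₂ = e^{β(z₂−z₁)} ⇒ β = ln(phi₁/phi₂)/(z₂−z₁)
β = ln(0.234/0.056) / (5.2 − 1.7) = ln(4.179) / 3.5 = 1.4300 / 3.5 = 0.4086 km⁻¹

0.409 km⁻¹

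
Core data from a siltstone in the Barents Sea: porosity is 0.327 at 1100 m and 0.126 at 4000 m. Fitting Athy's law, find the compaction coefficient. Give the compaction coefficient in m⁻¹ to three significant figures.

Working in km (1 km = 1000 m; c in km⁻¹ = c in m⁻¹ × 1000):
Athy: phi(Z) = phi₀ e^(−cZ) ⇒ phi₁/phi₂ = e^{c(Z₂−Z₁)} ⇒ c = ln(phi₁/phi₂)/(Z₂−Z₁)
c = ln(0.327/0.126) / (4 − 1.1) = ln(2.595) / 2.9 = 0.9537 / 2.9 = 0.3289 km⁻¹

0.000329 m⁻¹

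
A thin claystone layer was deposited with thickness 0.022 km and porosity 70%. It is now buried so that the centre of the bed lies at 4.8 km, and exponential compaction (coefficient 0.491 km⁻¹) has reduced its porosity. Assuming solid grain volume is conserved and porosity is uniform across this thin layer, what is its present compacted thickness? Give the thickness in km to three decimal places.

Porosity at 4.8 km: φ = 0.7·exp(−0.491×4.8) = 0.0663
Solid-volume conservation: h(1−φ) = h₀(1−φ₀) ⇒ h = h₀·(1−φ₀)/(1−φ)
h = 0.022 × (1 − 0.7)/(1 − 0.0663) = 0.022 × 0.3213 = 0.0071 km

0.007 km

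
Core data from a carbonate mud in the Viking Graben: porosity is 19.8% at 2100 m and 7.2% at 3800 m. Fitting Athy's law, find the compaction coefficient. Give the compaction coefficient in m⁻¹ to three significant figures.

0.000595 m⁻¹

Working in km (1 km = 1000 m; c in km⁻¹ = c in m⁻¹ × 1000):
Athy: n(z) = n₀ e^(−cz) ⇒ n₁/n₂ = e^{c(z₂−z₁)} ⇒ c = ln(n₁/n₂)/(z₂−z₁)
c = ln(0.198/0.072) / (3.8 − 2.1) = ln(2.75) / 1.7 = 1.0116 / 1.7 = 0.5951 km⁻¹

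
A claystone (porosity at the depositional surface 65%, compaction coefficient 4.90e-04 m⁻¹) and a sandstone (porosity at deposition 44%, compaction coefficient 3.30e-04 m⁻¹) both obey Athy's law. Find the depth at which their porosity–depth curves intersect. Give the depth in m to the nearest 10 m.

Working in km (1 km = 1000 m; β in km⁻¹ = β in m⁻¹ × 1000):
Set φ₀ₐ e^(−βₐd) = φ₀ᵦ e^(−βᵦd) ⇒ ln(φ₀ₐ/φ₀ᵦ) = (βₐ − βᵦ)·d
d = ln(0.65/0.44) / (0.49 − 0.33) = 0.3902 / 0.16 = 2.439 km

2440 m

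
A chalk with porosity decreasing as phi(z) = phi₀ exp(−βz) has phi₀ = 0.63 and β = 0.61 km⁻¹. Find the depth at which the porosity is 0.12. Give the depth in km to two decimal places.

2.72 km

Invert Athy's law: z = ln(phi₀/phi) / β
z = ln(0.63/0.12) / 0.61 = ln(5.25) / 0.61 = 1.6582 / 0.61 = 2.718 km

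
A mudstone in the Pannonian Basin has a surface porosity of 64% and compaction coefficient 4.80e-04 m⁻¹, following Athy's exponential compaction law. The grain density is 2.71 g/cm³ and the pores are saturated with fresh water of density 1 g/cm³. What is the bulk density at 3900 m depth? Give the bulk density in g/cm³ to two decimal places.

2.54 g/cm³

Working in km (1 km = 1000 m; k in km⁻¹ = k in m⁻¹ × 1000):
Porosity at depth: n = 0.64·exp(−0.48×3.9) = 0.64×0.1538 = 0.0984
Bulk density: ρ_b = (1−n)ρ_g + n·ρ_f = 0.9016×2.71 + 0.0984×1
       = 2.443 + 0.098 = 2.542 g/cm³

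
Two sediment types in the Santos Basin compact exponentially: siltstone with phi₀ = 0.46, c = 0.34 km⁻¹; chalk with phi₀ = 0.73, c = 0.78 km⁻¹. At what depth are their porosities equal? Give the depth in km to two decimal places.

Set phi₀ₐ e^(−cₐd) = phi₀ᵦ e^(−cᵦd) ⇒ ln(phi₀ₐ/phi₀ᵦ) = (cₐ − cᵦ)·d
d = ln(0.46/0.73) / (0.34 − 0.78) = -0.4618 / -0.44 = 1.050 km

1.05 km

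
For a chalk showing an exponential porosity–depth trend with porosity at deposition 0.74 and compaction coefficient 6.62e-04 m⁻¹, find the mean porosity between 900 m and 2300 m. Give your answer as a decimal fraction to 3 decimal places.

Working in km (1 km = 1000 m; k in km⁻¹ = k in m⁻¹ × 1000):
⟨φ⟩ = (1/(d₂−d₁)) ∫ φ₀ e^(−kd) dd = φ₀·(e^(−k·d₁) − e^(−k·d₂)) / (k·(d₂−d₁))
e^(−0.662×0.9) = 0.5511; e^(−0.662×2.3) = 0.2181
⟨φ⟩ = 0.74 × (0.5511 − 0.2181) / (0.662 × 1.4) = 0.74 × 0.3593 = 0.2659

0.266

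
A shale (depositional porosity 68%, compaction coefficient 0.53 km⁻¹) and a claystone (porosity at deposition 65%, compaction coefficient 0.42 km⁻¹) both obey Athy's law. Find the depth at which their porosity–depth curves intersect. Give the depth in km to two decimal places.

0.41 km

Set n₀ₐ e^(−kₐd) = n₀ᵦ e^(−kᵦd) ⇒ ln(n₀ₐ/n₀ᵦ) = (kₐ − kᵦ)·d
d = ln(0.68/0.65) / (0.53 − 0.42) = 0.0451 / 0.11 = 0.410 km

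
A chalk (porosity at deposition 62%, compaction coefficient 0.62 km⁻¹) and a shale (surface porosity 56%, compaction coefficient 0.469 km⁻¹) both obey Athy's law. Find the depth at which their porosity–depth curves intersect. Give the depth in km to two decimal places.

0.67 km

Set n₀ₐ e^(−cₐd) = n₀ᵦ e^(−cᵦd) ⇒ ln(n₀ₐ/n₀ᵦ) = (cₐ − cᵦ)·d
d = ln(0.62/0.56) / (0.62 − 0.469) = 0.1018 / 0.151 = 0.674 km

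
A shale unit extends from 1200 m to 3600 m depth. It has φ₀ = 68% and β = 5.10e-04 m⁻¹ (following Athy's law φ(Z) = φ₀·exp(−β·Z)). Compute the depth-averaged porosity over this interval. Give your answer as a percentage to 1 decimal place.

21.3%

Working in km (1 km = 1000 m; β in km⁻¹ = β in m⁻¹ × 1000):
⟨φ⟩ = (1/(Z₂−Z₁)) ∫ φ₀ e^(−βZ) dZ = φ₀·(e^(−β·Z₁) − e^(−β·Z₂)) / (β·(Z₂−Z₁))
e^(−0.51×1.2) = 0.5423; e^(−0.51×3.6) = 0.1595
⟨φ⟩ = 0.68 × (0.5423 − 0.1595) / (0.51 × 2.4) = 0.68 × 0.3128 = 0.2127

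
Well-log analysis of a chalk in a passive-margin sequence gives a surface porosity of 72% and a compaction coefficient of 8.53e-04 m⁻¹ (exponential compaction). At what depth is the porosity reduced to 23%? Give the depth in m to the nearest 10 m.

1340 m

Working in km (1 km = 1000 m; c in km⁻¹ = c in m⁻¹ × 1000):
Invert Athy's law: z = ln(phi₀/phi) / c
z = ln(0.72/0.23) / 0.853 = ln(3.13) / 0.853 = 1.1412 / 0.853 = 1.338 km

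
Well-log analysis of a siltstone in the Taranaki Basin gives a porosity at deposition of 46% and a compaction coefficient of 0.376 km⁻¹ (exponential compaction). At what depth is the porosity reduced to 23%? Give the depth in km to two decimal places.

1.84 km

Invert Athy's law: Z = ln(n₀/n) / k
Z = ln(0.46/0.23) / 0.376 = ln(2) / 0.376 = 0.6931 / 0.376 = 1.843 km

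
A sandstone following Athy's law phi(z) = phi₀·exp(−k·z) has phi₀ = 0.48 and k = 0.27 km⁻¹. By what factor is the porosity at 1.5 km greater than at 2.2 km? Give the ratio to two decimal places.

1.21

phi(z₁)/phi(z₂) = e^(−k·z₁)/e^(−k·z₂) = e^{k(z₂−z₁)}
= exp(0.27 × 0.7) = exp(0.189) = 1.2080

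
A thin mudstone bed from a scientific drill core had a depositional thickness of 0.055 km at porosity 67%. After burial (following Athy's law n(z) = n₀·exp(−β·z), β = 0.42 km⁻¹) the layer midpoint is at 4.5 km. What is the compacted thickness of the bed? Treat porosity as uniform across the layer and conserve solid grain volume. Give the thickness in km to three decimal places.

0.020 km

Porosity at 4.5 km: n = 0.67·exp(−0.42×4.5) = 0.1012
Solid-volume conservation: h(1−n) = h₀(1−n₀) ⇒ h = h₀·(1−n₀)/(1−n)
h = 0.055 × (1 − 0.67)/(1 − 0.1012) = 0.055 × 0.3672 = 0.0202 km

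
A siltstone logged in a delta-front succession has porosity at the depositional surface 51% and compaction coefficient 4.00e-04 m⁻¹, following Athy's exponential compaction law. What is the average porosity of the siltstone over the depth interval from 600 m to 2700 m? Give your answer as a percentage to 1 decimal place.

27.1%

Working in km (1 km = 1000 m; c in km⁻¹ = c in m⁻¹ × 1000):
⟨phi⟩ = (1/(Z₂−Z₁)) ∫ phi₀ e^(−cZ) dZ = phi₀·(e^(−c·Z₁) − e^(−c·Z₂)) / (c·(Z₂−Z₁))
e^(−0.4×0.6) = 0.7866; e^(−0.4×2.7) = 0.3396
⟨phi⟩ = 0.51 × (0.7866 − 0.3396) / (0.4 × 2.1) = 0.51 × 0.5322 = 0.2714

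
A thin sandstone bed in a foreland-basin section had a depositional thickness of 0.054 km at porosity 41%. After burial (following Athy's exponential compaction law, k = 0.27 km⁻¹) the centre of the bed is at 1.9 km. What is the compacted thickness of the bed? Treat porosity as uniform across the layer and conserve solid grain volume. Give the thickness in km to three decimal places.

0.042 km

Porosity at 1.9 km: phi = 0.41·exp(−0.27×1.9) = 0.2455
Solid-volume conservation: h(1−phi) = h₀(1−phi₀) ⇒ h = h₀·(1−phi₀)/(1−phi)
h = 0.054 × (1 − 0.41)/(1 − 0.2455) = 0.054 × 0.7819 = 0.0422 km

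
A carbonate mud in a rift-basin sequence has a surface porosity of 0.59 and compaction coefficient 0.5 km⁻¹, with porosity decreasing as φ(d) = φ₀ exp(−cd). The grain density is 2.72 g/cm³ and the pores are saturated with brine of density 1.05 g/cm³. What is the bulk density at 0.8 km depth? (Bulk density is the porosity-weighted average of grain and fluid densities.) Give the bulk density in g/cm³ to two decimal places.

2.06 g/cm³

Porosity at depth: φ = 0.59·exp(−0.5×0.8) = 0.59×0.6703 = 0.3955
Bulk density: ρ_b = (1−φ)ρ_g + φ·ρ_f = 0.6045×2.72 + 0.3955×1.05
       = 1.644 + 0.415 = 2.060 g/cm³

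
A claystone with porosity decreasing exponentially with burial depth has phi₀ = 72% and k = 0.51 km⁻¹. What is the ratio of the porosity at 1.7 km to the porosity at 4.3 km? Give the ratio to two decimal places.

3.77

phi(Z₁)/phi(Z₂) = e^(−k·Z₁)/e^(−k·Z₂) = e^{k(Z₂−Z₁)}
= exp(0.51 × 2.6) = exp(1.326) = 3.7659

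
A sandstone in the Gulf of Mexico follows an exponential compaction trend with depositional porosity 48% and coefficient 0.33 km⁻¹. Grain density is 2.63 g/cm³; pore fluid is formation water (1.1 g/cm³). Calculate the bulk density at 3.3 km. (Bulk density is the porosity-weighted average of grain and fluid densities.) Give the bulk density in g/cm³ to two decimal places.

2.38 g/cm³

Porosity at depth: n = 0.48·exp(−0.33×3.3) = 0.48×0.3366 = 0.1615
Bulk density: ρ_b = (1−n)ρ_g + n·ρ_f = 0.8385×2.63 + 0.1615×1.1
       = 2.205 + 0.178 = 2.383 g/cm³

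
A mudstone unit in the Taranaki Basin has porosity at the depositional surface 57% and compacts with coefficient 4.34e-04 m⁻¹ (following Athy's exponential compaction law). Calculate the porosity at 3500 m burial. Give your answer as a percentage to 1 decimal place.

Working in km (1 km = 1000 m; k in km⁻¹ = k in m⁻¹ × 1000):
φ = φ₀·exp(−k·z) = 0.57 × exp(−0.434 × 3.5) = 0.57 × exp(−1.519)
  = 0.57 × 0.2189 = 0.1248

12.5%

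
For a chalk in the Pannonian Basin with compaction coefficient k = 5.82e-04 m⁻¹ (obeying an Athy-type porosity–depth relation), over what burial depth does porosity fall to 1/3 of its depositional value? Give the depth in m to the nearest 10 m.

Working in km (1 km = 1000 m; k in km⁻¹ = k in m⁻¹ × 1000):
n/n₀ = 1/3 ⇒ exp(−k·Z) = 1/3 ⇒ Z = ln(3) / k
Z = 1.0986 / 0.582 = 1.888 km

1890 m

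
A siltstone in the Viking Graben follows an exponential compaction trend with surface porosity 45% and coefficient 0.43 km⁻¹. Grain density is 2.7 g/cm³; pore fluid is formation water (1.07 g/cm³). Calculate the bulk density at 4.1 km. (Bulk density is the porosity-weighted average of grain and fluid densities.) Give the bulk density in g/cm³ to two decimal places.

Porosity at depth: n = 0.45·exp(−0.43×4.1) = 0.45×0.1715 = 0.0772
Bulk density: ρ_b = (1−n)ρ_g + n·ρ_f = 0.9228×2.7 + 0.0772×1.07
       = 2.492 + 0.083 = 2.574 g/cm³

2.57 g/cm³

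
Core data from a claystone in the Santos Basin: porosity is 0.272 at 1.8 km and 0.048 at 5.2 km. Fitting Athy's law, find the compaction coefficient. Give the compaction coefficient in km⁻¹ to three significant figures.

0.510 km⁻¹

Athy: n(Z) = n₀ e^(−βZ) ⇒ n₁/n₂ = e^{β(Z₂−Z₁)} ⇒ β = ln(n₁/n₂)/(Z₂−Z₁)
β = ln(0.272/0.048) / (5.2 − 1.8) = ln(5.667) / 3.4 = 1.7346 / 3.4 = 0.5102 km⁻¹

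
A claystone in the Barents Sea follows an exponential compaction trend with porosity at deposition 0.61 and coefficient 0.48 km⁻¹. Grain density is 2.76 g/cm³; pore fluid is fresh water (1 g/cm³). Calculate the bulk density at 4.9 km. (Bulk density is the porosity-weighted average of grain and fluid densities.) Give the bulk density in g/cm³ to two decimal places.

2.66 g/cm³

Porosity at depth: φ = 0.61·exp(−0.48×4.9) = 0.61×0.0952 = 0.0581
Bulk density: ρ_b = (1−φ)ρ_g + φ·ρ_f = 0.9419×2.76 + 0.0581×1
       = 2.600 + 0.058 = 2.658 g/cm³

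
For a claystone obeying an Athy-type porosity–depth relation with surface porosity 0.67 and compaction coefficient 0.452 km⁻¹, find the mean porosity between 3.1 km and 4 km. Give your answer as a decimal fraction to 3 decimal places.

0.136

⟨phi⟩ = (1/(d₂−d₁)) ∫ phi₀ e^(−βd) dd = phi₀·(e^(−β·d₁) − e^(−β·d₂)) / (β·(d₂−d₁))
e^(−0.452×3.1) = 0.2463; e^(−0.452×4) = 0.1640
⟨phi⟩ = 0.67 × (0.2463 − 0.1640) / (0.452 × 0.9) = 0.67 × 0.2024 = 0.1356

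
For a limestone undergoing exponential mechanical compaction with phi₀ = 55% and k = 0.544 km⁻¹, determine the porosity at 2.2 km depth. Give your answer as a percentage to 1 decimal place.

phi = phi₀·exp(−k·d) = 0.55 × exp(−0.544 × 2.2) = 0.55 × exp(−1.197)
  = 0.55 × 0.3022 = 0.1662

16.6%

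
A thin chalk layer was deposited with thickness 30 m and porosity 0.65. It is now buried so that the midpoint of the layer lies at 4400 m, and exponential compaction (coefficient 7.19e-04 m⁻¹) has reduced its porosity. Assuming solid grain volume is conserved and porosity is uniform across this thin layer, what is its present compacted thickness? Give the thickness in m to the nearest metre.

Working in km (1 km = 1000 m; β in km⁻¹ = β in m⁻¹ × 1000):
Porosity at 4.4 km: n = 0.65·exp(−0.719×4.4) = 0.0275
Solid-volume conservation: h(1−n) = h₀(1−n₀) ⇒ h = h₀·(1−n₀)/(1−n)
h = 0.03 × (1 − 0.65)/(1 − 0.0275) = 0.03 × 0.3599 = 0.0108 km

11 m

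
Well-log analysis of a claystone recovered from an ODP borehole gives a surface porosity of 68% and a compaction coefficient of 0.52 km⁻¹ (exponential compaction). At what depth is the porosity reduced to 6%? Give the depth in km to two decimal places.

4.67 km

Invert Athy's law: d = ln(n₀/n) / k
d = ln(0.68/0.06) / 0.52 = ln(11.33) / 0.52 = 2.4277 / 0.52 = 4.669 km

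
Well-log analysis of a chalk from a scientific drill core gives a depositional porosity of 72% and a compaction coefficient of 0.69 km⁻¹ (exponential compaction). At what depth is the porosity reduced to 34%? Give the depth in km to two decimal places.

Invert Athy's law: z = ln(φ₀/φ) / c
z = ln(0.72/0.34) / 0.69 = ln(2.118) / 0.69 = 0.7503 / 0.69 = 1.087 km

1.09 km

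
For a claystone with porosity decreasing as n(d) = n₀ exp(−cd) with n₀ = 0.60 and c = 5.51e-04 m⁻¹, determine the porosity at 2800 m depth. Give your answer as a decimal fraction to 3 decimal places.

Working in km (1 km = 1000 m; c in km⁻¹ = c in m⁻¹ × 1000):
n = n₀·exp(−c·d) = 0.6 × exp(−0.551 × 2.8) = 0.6 × exp(−1.543)
  = 0.6 × 0.2138 = 0.1283

0.128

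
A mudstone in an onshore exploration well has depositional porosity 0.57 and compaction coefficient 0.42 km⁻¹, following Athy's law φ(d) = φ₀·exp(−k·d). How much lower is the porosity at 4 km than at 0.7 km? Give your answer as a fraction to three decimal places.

0.319

φ(0.7) = 0.57·e^(−0.42×0.7) = 0.4248
φ(4) = 0.57·e^(−0.42×4) = 0.1062
Δφ = 0.4248 − 0.1062 = 0.3186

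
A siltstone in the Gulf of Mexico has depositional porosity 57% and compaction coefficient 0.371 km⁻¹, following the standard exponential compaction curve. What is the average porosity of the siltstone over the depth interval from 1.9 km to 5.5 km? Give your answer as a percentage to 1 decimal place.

⟨φ⟩ = (1/(d₂−d₁)) ∫ φ₀ e^(−βd) dd = φ₀·(e^(−β·d₁) − e^(−β·d₂)) / (β·(d₂−d₁))
e^(−0.371×1.9) = 0.4942; e^(−0.371×5.5) = 0.1300
⟨φ⟩ = 0.57 × (0.4942 − 0.1300) / (0.371 × 3.6) = 0.57 × 0.2727 = 0.1554

15.5%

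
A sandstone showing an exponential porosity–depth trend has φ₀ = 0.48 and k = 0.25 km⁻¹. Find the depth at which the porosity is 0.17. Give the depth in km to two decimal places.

Invert Athy's law: Z = ln(φ₀/φ) / k
Z = ln(0.48/0.17) / 0.25 = ln(2.824) / 0.25 = 1.0380 / 0.25 = 4.152 km

4.15 km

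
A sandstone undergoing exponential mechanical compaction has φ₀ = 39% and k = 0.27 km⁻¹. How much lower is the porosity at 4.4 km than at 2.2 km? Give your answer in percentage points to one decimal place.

φ(2.2) = 0.39·e^(−0.27×2.2) = 0.2153
φ(4.4) = 0.39·e^(−0.27×4.4) = 0.1189
Δφ = 0.2153 − 0.1189 = 0.0964

9.6 percentage points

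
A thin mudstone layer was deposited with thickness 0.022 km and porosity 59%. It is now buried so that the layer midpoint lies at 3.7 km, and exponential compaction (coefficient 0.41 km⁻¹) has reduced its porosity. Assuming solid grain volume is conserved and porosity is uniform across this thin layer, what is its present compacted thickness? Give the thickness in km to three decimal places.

Porosity at 3.7 km: φ = 0.59·exp(−0.41×3.7) = 0.1294
Solid-volume conservation: h(1−φ) = h₀(1−φ₀) ⇒ h = h₀·(1−φ₀)/(1−φ)
h = 0.022 × (1 − 0.59)/(1 − 0.1294) = 0.022 × 0.4710 = 0.0104 km

0.010 km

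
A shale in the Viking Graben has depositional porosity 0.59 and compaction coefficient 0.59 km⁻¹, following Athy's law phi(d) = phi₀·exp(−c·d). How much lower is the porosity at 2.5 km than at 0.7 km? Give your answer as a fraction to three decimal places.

phi(0.7) = 0.59·e^(−0.59×0.7) = 0.3904
phi(2.5) = 0.59·e^(−0.59×2.5) = 0.1350
Δphi = 0.3904 − 0.1350 = 0.2554

0.255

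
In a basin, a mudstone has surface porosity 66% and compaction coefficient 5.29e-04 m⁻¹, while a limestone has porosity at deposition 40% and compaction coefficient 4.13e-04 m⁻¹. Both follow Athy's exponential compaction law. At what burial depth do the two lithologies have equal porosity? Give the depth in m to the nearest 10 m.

4320 m

Working in km (1 km = 1000 m; k in km⁻¹ = k in m⁻¹ × 1000):
Set phi₀ₐ e^(−kₐZ) = phi₀ᵦ e^(−kᵦZ) ⇒ ln(phi₀ₐ/phi₀ᵦ) = (kₐ − kᵦ)·Z
Z = ln(0.66/0.4) / (0.529 − 0.413) = 0.5008 / 0.116 = 4.317 km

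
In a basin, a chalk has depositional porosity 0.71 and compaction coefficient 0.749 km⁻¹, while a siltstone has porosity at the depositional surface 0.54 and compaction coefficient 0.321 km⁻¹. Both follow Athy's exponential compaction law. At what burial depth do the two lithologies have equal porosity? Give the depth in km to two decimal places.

0.64 km

Set φ₀ₐ e^(−kₐZ) = φ₀ᵦ e^(−kᵦZ) ⇒ ln(φ₀ₐ/φ₀ᵦ) = (kₐ − kᵦ)·Z
Z = ln(0.71/0.54) / (0.749 − 0.321) = 0.2737 / 0.428 = 0.639 km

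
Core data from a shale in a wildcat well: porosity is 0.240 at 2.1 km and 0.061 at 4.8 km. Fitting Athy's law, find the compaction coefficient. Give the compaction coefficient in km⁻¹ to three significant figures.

Athy: n(Z) = n₀ e^(−cZ) ⇒ n₁/n₂ = e^{c(Z₂−Z₁)} ⇒ c = ln(n₁/n₂)/(Z₂−Z₁)
c = ln(0.24/0.061) / (4.8 − 2.1) = ln(3.934) / 2.7 = 1.3698 / 2.7 = 0.5073 km⁻¹

0.507 km⁻¹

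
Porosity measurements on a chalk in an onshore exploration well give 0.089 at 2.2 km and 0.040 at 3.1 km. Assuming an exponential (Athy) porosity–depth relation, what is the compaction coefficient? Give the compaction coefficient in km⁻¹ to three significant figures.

Athy: phi(d) = phi₀ e^(−cd) ⇒ phi₁/phi₂ = e^{c(d₂−d₁)} ⇒ c = ln(phi₁/phi₂)/(d₂−d₁)
c = ln(0.089/0.04) / (3.1 − 2.2) = ln(2.225) / 0.9 = 0.7998 / 0.9 = 0.8886 km⁻¹

0.889 km⁻¹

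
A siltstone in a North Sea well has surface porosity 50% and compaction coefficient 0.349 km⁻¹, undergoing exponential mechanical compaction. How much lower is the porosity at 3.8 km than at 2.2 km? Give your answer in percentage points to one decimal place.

n(2.2) = 0.5·e^(−0.349×2.2) = 0.2320
n(3.8) = 0.5·e^(−0.349×3.8) = 0.1327
Δn = 0.2320 − 0.1327 = 0.0993

9.9 percentage points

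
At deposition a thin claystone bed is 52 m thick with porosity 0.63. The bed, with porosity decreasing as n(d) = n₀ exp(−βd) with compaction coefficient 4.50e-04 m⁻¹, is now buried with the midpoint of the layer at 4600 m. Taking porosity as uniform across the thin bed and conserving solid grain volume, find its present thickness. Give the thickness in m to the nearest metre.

Working in km (1 km = 1000 m; β in km⁻¹ = β in m⁻¹ × 1000):
Porosity at 4.6 km: n = 0.63·exp(−0.45×4.6) = 0.0795
Solid-volume conservation: h(1−n) = h₀(1−n₀) ⇒ h = h₀·(1−n₀)/(1−n)
h = 0.052 × (1 − 0.63)/(1 − 0.0795) = 0.052 × 0.4020 = 0.0209 km

21 m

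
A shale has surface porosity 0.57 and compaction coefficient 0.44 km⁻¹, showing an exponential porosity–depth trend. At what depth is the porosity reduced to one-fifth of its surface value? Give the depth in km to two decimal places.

n/n₀ = 1/5 ⇒ exp(−k·d) = 1/5 ⇒ d = ln(5) / k
d = 1.6094 / 0.44 = 3.658 km

3.66 km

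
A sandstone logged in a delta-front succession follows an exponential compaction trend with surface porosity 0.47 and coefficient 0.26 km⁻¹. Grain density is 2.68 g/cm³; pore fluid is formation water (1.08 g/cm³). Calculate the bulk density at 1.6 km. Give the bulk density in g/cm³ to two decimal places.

2.18 g/cm³

Porosity at depth: φ = 0.47·exp(−0.26×1.6) = 0.47×0.6597 = 0.3100
Bulk density: ρ_b = (1−φ)ρ_g + φ·ρ_f = 0.6900×2.68 + 0.3100×1.08
       = 1.849 + 0.335 = 2.184 g/cm³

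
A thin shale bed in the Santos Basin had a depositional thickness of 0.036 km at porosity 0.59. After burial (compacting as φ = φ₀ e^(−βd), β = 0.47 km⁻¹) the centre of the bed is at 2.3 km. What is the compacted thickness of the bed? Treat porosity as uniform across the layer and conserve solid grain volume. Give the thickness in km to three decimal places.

0.018 km

Porosity at 2.3 km: φ = 0.59·exp(−0.47×2.3) = 0.2002
Solid-volume conservation: h(1−φ) = h₀(1−φ₀) ⇒ h = h₀·(1−φ₀)/(1−φ)
h = 0.036 × (1 − 0.59)/(1 − 0.2002) = 0.036 × 0.5126 = 0.0185 km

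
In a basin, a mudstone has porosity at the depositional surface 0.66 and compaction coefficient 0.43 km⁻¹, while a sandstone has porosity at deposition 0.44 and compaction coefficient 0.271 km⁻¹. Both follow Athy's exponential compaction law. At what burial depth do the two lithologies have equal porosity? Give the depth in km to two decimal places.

Set n₀ₐ e^(−kₐz) = n₀ᵦ e^(−kᵦz) ⇒ ln(n₀ₐ/n₀ᵦ) = (kₐ − kᵦ)·z
z = ln(0.66/0.44) / (0.43 − 0.271) = 0.4055 / 0.159 = 2.550 km

2.55 km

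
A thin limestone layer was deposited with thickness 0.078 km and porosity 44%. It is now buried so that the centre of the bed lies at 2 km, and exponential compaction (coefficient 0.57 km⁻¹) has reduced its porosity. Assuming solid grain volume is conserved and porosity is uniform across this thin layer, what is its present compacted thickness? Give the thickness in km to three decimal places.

Porosity at 2 km: φ = 0.44·exp(−0.57×2) = 0.1407
Solid-volume conservation: h(1−φ) = h₀(1−φ₀) ⇒ h = h₀·(1−φ₀)/(1−φ)
h = 0.078 × (1 − 0.44)/(1 − 0.1407) = 0.078 × 0.6517 = 0.0508 km

0.051 km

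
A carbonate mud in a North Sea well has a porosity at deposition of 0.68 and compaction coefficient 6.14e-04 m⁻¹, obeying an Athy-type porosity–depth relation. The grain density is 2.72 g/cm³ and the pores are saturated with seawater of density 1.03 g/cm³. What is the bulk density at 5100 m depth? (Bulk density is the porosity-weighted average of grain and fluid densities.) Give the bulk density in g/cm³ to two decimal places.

Working in km (1 km = 1000 m; c in km⁻¹ = c in m⁻¹ × 1000):
Porosity at depth: n = 0.68·exp(−0.614×5.1) = 0.68×0.0437 = 0.0297
Bulk density: ρ_b = (1−n)ρ_g + n·ρ_f = 0.9703×2.72 + 0.0297×1.03
       = 2.639 + 0.031 = 2.670 g/cm³

2.67 g/cm³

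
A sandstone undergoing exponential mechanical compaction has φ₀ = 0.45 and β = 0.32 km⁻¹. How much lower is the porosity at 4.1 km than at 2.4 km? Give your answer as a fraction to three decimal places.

0.088

φ(2.4) = 0.45·e^(−0.32×2.4) = 0.2088
φ(4.1) = 0.45·e^(−0.32×4.1) = 0.1212
Δφ = 0.2088 − 0.1212 = 0.0876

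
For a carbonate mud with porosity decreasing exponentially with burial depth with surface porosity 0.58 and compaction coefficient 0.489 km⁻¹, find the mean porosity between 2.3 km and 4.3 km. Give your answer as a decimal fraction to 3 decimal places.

0.120

⟨phi⟩ = (1/(z₂−z₁)) ∫ phi₀ e^(−βz) dz = phi₀·(e^(−β·z₁) − e^(−β·z₂)) / (β·(z₂−z₁))
e^(−0.489×2.3) = 0.3247; e^(−0.489×4.3) = 0.1221
⟨phi⟩ = 0.58 × (0.3247 − 0.1221) / (0.489 × 2) = 0.58 × 0.2072 = 0.1202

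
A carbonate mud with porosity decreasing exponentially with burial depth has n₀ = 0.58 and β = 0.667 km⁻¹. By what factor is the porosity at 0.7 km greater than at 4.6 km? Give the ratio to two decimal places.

13.48

n(z₁)/n(z₂) = e^(−β·z₁)/e^(−β·z₂) = e^{β(z₂−z₁)}
= exp(0.667 × 3.9) = exp(2.601) = 13.4813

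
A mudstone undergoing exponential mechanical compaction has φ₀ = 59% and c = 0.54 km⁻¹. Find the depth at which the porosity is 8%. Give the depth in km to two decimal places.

Invert Athy's law: z = ln(φ₀/φ) / c
z = ln(0.59/0.08) / 0.54 = ln(7.375) / 0.54 = 1.9981 / 0.54 = 3.700 km

3.70 km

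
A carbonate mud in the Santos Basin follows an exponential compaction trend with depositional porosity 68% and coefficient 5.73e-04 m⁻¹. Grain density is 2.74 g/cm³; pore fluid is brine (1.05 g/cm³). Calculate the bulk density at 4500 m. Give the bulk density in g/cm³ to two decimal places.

2.65 g/cm³

Working in km (1 km = 1000 m; c in km⁻¹ = c in m⁻¹ × 1000):
Porosity at depth: phi = 0.68·exp(−0.573×4.5) = 0.68×0.0759 = 0.0516
Bulk density: ρ_b = (1−phi)ρ_g + phi·ρ_f = 0.9484×2.74 + 0.0516×1.05
       = 2.599 + 0.054 = 2.653 g/cm³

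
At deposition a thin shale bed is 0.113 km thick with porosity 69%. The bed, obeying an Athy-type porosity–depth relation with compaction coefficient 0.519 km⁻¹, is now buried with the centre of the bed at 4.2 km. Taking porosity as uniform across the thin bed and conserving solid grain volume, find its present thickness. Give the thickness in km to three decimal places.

0.038 km

Porosity at 4.2 km: n = 0.69·exp(−0.519×4.2) = 0.0780
Solid-volume conservation: h(1−n) = h₀(1−n₀) ⇒ h = h₀·(1−n₀)/(1−n)
h = 0.113 × (1 − 0.69)/(1 − 0.0780) = 0.113 × 0.3362 = 0.0380 km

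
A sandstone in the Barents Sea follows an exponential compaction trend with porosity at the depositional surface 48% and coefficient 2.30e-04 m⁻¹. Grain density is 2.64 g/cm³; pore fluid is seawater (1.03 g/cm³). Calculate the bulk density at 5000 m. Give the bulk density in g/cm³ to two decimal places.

Working in km (1 km = 1000 m; k in km⁻¹ = k in m⁻¹ × 1000):
Porosity at depth: φ = 0.48·exp(−0.23×5) = 0.48×0.3166 = 0.1520
Bulk density: ρ_b = (1−φ)ρ_g + φ·ρ_f = 0.8480×2.64 + 0.1520×1.03
       = 2.239 + 0.157 = 2.395 g/cm³

2.40 g/cm³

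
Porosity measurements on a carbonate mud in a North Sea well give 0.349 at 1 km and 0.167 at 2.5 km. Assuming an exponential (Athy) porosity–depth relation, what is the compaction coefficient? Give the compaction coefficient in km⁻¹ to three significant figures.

0.491 km⁻¹

Athy: phi(Z) = phi₀ e^(−cZ) ⇒ phi₁/phi₂ = e^{c(Z₂−Z₁)} ⇒ c = ln(phi₁/phi₂)/(Z₂−Z₁)
c = ln(0.349/0.167) / (2.5 − 1) = ln(2.09) / 1.5 = 0.7371 / 1.5 = 0.4914 km⁻¹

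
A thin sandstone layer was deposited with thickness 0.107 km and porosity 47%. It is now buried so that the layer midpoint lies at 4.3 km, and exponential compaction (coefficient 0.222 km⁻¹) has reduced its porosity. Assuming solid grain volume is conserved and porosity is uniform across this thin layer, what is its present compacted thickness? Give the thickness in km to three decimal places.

0.069 km

Porosity at 4.3 km: phi = 0.47·exp(−0.222×4.3) = 0.1809
Solid-volume conservation: h(1−phi) = h₀(1−phi₀) ⇒ h = h₀·(1−phi₀)/(1−phi)
h = 0.107 × (1 − 0.47)/(1 − 0.1809) = 0.107 × 0.6471 = 0.0692 km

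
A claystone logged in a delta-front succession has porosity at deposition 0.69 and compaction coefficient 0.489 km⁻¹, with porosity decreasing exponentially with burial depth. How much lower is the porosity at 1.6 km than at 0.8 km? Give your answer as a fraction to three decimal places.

n(0.8) = 0.69·e^(−0.489×0.8) = 0.4666
n(1.6) = 0.69·e^(−0.489×1.6) = 0.3155
Δn = 0.4666 − 0.3155 = 0.1511

0.151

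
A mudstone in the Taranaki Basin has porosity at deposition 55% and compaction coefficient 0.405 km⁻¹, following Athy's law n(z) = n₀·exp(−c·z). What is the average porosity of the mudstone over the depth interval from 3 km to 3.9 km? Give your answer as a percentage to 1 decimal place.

13.7%

⟨n⟩ = (1/(z₂−z₁)) ∫ n₀ e^(−cz) dz = n₀·(e^(−c·z₁) − e^(−c·z₂)) / (c·(z₂−z₁))
e^(−0.405×3) = 0.2967; e^(−0.405×3.9) = 0.2061
⟨n⟩ = 0.55 × (0.2967 − 0.2061) / (0.405 × 0.9) = 0.55 × 0.2486 = 0.1368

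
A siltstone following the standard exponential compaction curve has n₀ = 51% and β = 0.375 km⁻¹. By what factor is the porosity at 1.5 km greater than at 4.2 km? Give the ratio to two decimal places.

2.75

n(Z₁)/n(Z₂) = e^(−β·Z₁)/e^(−β·Z₂) = e^{β(Z₂−Z₁)}
= exp(0.375 × 2.7) = exp(1.013) = 2.7525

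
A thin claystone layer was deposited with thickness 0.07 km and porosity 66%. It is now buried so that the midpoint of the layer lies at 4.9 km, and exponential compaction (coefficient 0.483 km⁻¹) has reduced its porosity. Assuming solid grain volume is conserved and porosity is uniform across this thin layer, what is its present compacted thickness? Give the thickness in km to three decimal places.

0.025 km

Porosity at 4.9 km: φ = 0.66·exp(−0.483×4.9) = 0.0619
Solid-volume conservation: h(1−φ) = h₀(1−φ₀) ⇒ h = h₀·(1−φ₀)/(1−φ)
h = 0.07 × (1 − 0.66)/(1 − 0.0619) = 0.07 × 0.3624 = 0.0254 km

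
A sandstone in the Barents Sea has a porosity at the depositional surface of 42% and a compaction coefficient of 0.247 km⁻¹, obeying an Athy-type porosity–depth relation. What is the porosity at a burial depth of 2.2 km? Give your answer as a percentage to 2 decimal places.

24.39%

n = n₀·exp(−k·Z) = 0.42 × exp(−0.247 × 2.2) = 0.42 × exp(−0.5434)
  = 0.42 × 0.5808 = 0.2439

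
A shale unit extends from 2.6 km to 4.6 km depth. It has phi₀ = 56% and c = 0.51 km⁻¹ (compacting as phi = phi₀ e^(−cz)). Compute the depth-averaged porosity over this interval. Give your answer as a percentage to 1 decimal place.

⟨phi⟩ = (1/(z₂−z₁)) ∫ phi₀ e^(−cz) dz = phi₀·(e^(−c·z₁) − e^(−c·z₂)) / (c·(z₂−z₁))
e^(−0.51×2.6) = 0.2655; e^(−0.51×4.6) = 0.0958
⟨phi⟩ = 0.56 × (0.2655 − 0.0958) / (0.51 × 2) = 0.56 × 0.1665 = 0.0932

9.3%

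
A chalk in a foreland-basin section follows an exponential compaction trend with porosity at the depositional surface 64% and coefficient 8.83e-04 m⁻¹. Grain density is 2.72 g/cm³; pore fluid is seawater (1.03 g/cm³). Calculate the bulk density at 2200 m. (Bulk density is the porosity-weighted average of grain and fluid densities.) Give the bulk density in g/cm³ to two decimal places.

Working in km (1 km = 1000 m; c in km⁻¹ = c in m⁻¹ × 1000):
Porosity at depth: phi = 0.64·exp(−0.883×2.2) = 0.64×0.1433 = 0.0917
Bulk density: ρ_b = (1−phi)ρ_g + phi·ρ_f = 0.9083×2.72 + 0.0917×1.03
       = 2.470 + 0.094 = 2.565 g/cm³

2.56 g/cm³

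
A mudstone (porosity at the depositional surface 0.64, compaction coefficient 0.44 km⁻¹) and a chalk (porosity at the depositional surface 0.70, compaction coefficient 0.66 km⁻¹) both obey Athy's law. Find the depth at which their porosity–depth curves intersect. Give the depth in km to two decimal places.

Set φ₀ₐ e^(−cₐz) = φ₀ᵦ e^(−cᵦz) ⇒ ln(φ₀ₐ/φ₀ᵦ) = (cₐ − cᵦ)·z
z = ln(0.64/0.7) / (0.44 − 0.66) = -0.0896 / -0.22 = 0.407 km

0.41 km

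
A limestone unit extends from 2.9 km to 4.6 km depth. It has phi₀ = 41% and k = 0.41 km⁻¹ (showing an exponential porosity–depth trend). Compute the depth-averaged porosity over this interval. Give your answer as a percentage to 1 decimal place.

⟨phi⟩ = (1/(z₂−z₁)) ∫ phi₀ e^(−kz) dz = phi₀·(e^(−k·z₁) − e^(−k·z₂)) / (k·(z₂−z₁))
e^(−0.41×2.9) = 0.3045; e^(−0.41×4.6) = 0.1517
⟨phi⟩ = 0.41 × (0.3045 − 0.1517) / (0.41 × 1.7) = 0.41 × 0.2193 = 0.0899

9.0%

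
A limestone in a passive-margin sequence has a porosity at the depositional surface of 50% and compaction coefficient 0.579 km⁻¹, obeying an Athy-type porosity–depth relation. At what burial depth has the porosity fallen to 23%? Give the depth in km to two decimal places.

Invert Athy's law: z = ln(n₀/n) / k
z = ln(0.5/0.23) / 0.579 = ln(2.174) / 0.579 = 0.7765 / 0.579 = 1.341 km

1.34 km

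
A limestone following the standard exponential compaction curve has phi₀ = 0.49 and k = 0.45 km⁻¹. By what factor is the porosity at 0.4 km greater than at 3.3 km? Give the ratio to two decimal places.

phi(d₁)/phi(d₂) = e^(−k·d₁)/e^(−k·d₂) = e^{k(d₂−d₁)}
= exp(0.45 × 2.9) = exp(1.305) = 3.6877

3.69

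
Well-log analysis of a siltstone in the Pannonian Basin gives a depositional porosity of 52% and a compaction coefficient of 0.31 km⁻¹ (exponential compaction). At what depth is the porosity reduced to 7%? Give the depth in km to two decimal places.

6.47 km

Invert Athy's law: Z = ln(φ₀/φ) / β
Z = ln(0.52/0.07) / 0.31 = ln(7.429) / 0.31 = 2.0053 / 0.31 = 6.469 km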